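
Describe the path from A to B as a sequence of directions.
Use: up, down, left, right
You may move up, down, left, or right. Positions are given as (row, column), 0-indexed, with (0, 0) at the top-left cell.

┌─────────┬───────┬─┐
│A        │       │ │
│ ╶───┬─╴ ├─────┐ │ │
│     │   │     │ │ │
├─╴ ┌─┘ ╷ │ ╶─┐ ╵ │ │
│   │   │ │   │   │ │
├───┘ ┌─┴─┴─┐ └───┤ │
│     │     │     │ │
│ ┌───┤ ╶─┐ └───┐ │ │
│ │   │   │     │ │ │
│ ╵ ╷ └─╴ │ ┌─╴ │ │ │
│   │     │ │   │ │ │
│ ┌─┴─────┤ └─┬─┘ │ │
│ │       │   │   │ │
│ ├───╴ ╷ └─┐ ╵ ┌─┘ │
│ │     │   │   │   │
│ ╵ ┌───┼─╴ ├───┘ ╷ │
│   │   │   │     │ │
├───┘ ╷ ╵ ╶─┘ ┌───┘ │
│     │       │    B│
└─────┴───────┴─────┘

Finding the path and converting it to directions:
Path through cells: (0,0) → (0,1) → (0,2) → (0,3) → (0,4) → (1,4) → (1,3) → (2,3) → (2,2) → (3,2) → (3,1) → (3,0) → (4,0) → (5,0) → (6,0) → (7,0) → (8,0) → (8,1) → (7,1) → (7,2) → (7,3) → (6,3) → (6,4) → (7,4) → (7,5) → (8,5) → (8,4) → (9,4) → (9,5) → (9,6) → (8,6) → (8,7) → (8,8) → (7,8) → (7,9) → (8,9) → (9,9)
Directions: right, right, right, right, down, left, down, left, down, left, left, down, down, down, down, down, right, up, right, right, up, right, down, right, down, left, down, right, right, up, right, right, up, right, down, down

Solution:

┌─────────┬───────┬─┐
│A → → → ↓│       │ │
│ ╶───┬─╴ ├─────┐ │ │
│     │↓ ↲│     │ │ │
├─╴ ┌─┘ ╷ │ ╶─┐ ╵ │ │
│   │↓ ↲│ │   │   │ │
├───┘ ┌─┴─┴─┐ └───┤ │
│↓ ← ↲│     │     │ │
│ ┌───┤ ╶─┐ └───┐ │ │
│↓│   │   │     │ │ │
│ ╵ ╷ └─╴ │ ┌─╴ │ │ │
│↓  │     │ │   │ │ │
│ ┌─┴─────┤ └─┬─┘ │ │
│↓│    ↱ ↓│   │   │ │
│ ├───╴ ╷ └─┐ ╵ ┌─┘ │
│↓│↱ → ↑│↳ ↓│   │↱ ↓│
│ ╵ ┌───┼─╴ ├───┘ ╷ │
│↳ ↑│   │↓ ↲│↱ → ↑│↓│
├───┘ ╷ ╵ ╶─┘ ┌───┘ │
│     │  ↳ → ↑│    B│
└─────┴───────┴─────┘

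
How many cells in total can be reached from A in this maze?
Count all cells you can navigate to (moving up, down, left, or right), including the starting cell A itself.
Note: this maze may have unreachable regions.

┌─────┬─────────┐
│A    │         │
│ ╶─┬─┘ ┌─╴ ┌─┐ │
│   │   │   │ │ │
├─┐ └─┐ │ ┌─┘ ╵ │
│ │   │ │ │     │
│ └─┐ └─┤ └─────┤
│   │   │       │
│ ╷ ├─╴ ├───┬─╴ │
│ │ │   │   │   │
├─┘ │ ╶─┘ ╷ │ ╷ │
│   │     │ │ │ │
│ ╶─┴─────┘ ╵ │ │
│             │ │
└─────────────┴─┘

Using BFS/flood-fill to find all reachable cells from A:
Maze size: 7 × 8 = 56 total cells
All cells are reachable — the maze is fully connected.
Reachable cells: 56

Reachable region (· marks reachable cells):

┌─────┬─────────┐
│A · ·│· · · · ·│
│ ╶─┬─┘ ┌─╴ ┌─┐ │
│· ·│· ·│· ·│·│·│
├─┐ └─┐ │ ┌─┘ ╵ │
│·│· ·│·│·│· · ·│
│ └─┐ └─┤ └─────┤
│· ·│· ·│· · · ·│
│ ╷ ├─╴ ├───┬─╴ │
│·│·│· ·│· ·│· ·│
├─┘ │ ╶─┘ ╷ │ ╷ │
│· ·│· · ·│·│·│·│
│ ╶─┴─────┘ ╵ │ │
│· · · · · · ·│·│
└─────────────┴─┘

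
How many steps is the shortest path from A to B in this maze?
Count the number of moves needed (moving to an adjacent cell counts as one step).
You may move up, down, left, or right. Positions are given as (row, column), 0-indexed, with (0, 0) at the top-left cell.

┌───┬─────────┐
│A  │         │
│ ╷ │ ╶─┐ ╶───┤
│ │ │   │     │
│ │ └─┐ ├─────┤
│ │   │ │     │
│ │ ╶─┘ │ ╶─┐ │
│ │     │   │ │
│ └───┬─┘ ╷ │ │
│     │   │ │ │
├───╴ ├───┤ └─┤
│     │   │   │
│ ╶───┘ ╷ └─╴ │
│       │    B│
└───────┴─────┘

Using BFS to find shortest path:
Start: (0, 0), End: (6, 6)
Path found:
(0,0) → (1,0) → (2,0) → (3,0) → (4,0) → (4,1) → (4,2) → (5,2) → (5,1) → (5,0) → (6,0) → (6,1) → (6,2) → (6,3) → (5,3) → (5,4) → (6,4) → (6,5) → (6,6)
Number of steps: 18

Solution:

┌───┬─────────┐
│A  │         │
│ ╷ │ ╶─┐ ╶───┤
│↓│ │   │     │
│ │ └─┐ ├─────┤
│↓│   │ │     │
│ │ ╶─┘ │ ╶─┐ │
│↓│     │   │ │
│ └───┬─┘ ╷ │ │
│↳ → ↓│   │ │ │
├───╴ ├───┤ └─┤
│↓ ← ↲│↱ ↓│   │
│ ╶───┘ ╷ └─╴ │
│↳ → → ↑│↳ → B│
└───────┴─────┘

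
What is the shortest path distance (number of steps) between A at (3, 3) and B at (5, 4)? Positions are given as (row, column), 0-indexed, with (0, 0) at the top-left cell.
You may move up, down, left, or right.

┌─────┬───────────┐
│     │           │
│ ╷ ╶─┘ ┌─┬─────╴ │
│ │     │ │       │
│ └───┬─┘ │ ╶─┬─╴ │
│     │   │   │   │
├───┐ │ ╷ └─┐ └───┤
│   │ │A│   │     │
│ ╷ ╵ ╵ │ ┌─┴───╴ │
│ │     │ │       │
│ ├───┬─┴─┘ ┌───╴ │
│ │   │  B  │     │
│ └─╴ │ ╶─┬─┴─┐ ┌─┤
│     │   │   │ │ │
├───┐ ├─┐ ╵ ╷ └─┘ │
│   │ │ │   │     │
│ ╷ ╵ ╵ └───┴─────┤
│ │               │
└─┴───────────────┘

Finding path from (3, 3) to (5, 4):
Path: (3,3) → (4,3) → (4,2) → (3,2) → (2,2) → (2,1) → (2,0) → (1,0) → (0,0) → (0,1) → (1,1) → (1,2) → (1,3) → (0,3) → (0,4) → (0,5) → (0,6) → (0,7) → (0,8) → (1,8) → (1,7) → (1,6) → (1,5) → (2,5) → (2,6) → (3,6) → (3,7) → (3,8) → (4,8) → (4,7) → (4,6) → (4,5) → (5,5) → (5,4)
Distance: 33 steps

Solution:

┌─────┬───────────┐
│↱ ↓  │↱ → → → → ↓│
│ ╷ ╶─┘ ┌─┬─────╴ │
│↑│↳ → ↑│ │↓ ← ← ↲│
│ └───┬─┘ │ ╶─┬─╴ │
│↑ ← ↰│   │↳ ↓│   │
├───┐ │ ╷ └─┐ └───┤
│   │↑│A│   │↳ → ↓│
│ ╷ ╵ ╵ │ ┌─┴───╴ │
│ │  ↑ ↲│ │↓ ← ← ↲│
│ ├───┬─┴─┘ ┌───╴ │
│ │   │  B ↲│     │
│ └─╴ │ ╶─┬─┴─┐ ┌─┤
│     │   │   │ │ │
├───┐ ├─┐ ╵ ╷ └─┘ │
│   │ │ │   │     │
│ ╷ ╵ ╵ └───┴─────┤
│ │               │
└─┴───────────────┘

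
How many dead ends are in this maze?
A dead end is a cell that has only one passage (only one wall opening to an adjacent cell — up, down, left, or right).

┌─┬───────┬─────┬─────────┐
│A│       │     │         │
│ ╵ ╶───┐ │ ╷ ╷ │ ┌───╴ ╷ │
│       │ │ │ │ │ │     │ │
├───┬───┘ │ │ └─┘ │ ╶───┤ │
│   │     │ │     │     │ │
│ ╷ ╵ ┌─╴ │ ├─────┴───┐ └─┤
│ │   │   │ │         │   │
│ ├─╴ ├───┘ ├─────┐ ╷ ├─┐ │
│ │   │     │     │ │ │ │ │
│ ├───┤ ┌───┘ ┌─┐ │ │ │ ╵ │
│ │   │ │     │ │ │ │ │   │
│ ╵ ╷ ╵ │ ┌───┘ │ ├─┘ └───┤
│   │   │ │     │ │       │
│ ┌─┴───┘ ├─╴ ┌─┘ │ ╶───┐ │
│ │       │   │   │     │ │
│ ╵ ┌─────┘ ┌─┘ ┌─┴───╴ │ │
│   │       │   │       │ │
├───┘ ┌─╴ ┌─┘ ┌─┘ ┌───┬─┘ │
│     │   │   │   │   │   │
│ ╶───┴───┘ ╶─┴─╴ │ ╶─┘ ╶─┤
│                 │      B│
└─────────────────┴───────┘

Checking each cell for number of passages:

Dead ends found at positions:
  (0, 0)
  (1, 3)
  (1, 7)
  (2, 12)
  (3, 3)
  (3, 6)
  (4, 1)
  (4, 11)
  (5, 7)
  (5, 9)
  (6, 5)
  (9, 3)
  (9, 7)
  (9, 10)
  (10, 12)
Total dead ends: 15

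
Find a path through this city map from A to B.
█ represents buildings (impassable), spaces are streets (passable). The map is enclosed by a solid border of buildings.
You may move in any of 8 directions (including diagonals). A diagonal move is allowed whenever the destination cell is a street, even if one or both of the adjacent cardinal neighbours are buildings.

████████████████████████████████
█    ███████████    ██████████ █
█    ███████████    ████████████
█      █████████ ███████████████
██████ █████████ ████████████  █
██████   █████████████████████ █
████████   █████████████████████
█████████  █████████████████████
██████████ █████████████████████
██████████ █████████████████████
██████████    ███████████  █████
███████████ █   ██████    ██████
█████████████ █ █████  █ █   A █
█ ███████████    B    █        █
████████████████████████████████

Finding the shortest path from A to B:
Movement: 8-directional
Path length: 12 steps
Directions: left → left → left → up-left → left → left → left → down-left → down-left → left → left → left

Solution:

████████████████████████████████
█    ███████████    ██████████ █
█    ███████████    ████████████
█      █████████ ███████████████
██████ █████████ ████████████  █
██████   █████████████████████ █
████████   █████████████████████
█████████  █████████████████████
██████████ █████████████████████
██████████ █████████████████████
██████████    ███████████  █████
███████████ █   ██████↙←←←██████
█████████████ █ █████↙ █ █↖←←A █
█ ███████████    B←←← █        █
████████████████████████████████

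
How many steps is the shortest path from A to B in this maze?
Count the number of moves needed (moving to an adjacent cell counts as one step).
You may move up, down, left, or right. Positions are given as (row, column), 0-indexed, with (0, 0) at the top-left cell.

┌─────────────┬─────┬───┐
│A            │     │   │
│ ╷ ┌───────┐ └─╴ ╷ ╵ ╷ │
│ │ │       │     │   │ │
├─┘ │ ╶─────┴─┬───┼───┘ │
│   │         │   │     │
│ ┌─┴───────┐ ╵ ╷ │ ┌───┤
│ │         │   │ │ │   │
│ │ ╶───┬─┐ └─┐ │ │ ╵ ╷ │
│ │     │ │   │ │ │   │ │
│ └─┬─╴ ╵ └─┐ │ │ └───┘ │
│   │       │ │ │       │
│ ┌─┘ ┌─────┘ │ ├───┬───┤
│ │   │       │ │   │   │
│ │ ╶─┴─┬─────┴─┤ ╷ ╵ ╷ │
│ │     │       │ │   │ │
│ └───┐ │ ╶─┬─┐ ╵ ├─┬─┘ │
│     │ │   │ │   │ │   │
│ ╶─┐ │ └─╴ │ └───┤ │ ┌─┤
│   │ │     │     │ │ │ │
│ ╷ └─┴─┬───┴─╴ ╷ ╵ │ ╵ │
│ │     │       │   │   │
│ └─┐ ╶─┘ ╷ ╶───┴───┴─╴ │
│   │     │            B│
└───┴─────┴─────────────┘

Using BFS to find shortest path:
Start: (0, 0), End: (11, 11)
Path found:
(0,0) → (0,1) → (1,1) → (2,1) → (2,0) → (3,0) → (4,0) → (5,0) → (6,0) → (7,0) → (8,0) → (9,0) → (9,1) → (10,1) → (10,2) → (11,2) → (11,3) → (11,4) → (10,4) → (10,5) → (11,5) → (11,6) → (11,7) → (11,8) → (11,9) → (11,10) → (11,11)
Number of steps: 26

Solution:

┌─────────────┬─────┬───┐
│A ↓          │     │   │
│ ╷ ┌───────┐ └─╴ ╷ ╵ ╷ │
│ │↓│       │     │   │ │
├─┘ │ ╶─────┴─┬───┼───┘ │
│↓ ↲│         │   │     │
│ ┌─┴───────┐ ╵ ╷ │ ┌───┤
│↓│         │   │ │ │   │
│ │ ╶───┬─┐ └─┐ │ │ ╵ ╷ │
│↓│     │ │   │ │ │   │ │
│ └─┬─╴ ╵ └─┐ │ │ └───┘ │
│↓  │       │ │ │       │
│ ┌─┘ ┌─────┘ │ ├───┬───┤
│↓│   │       │ │   │   │
│ │ ╶─┴─┬─────┴─┤ ╷ ╵ ╷ │
│↓│     │       │ │   │ │
│ └───┐ │ ╶─┬─┐ ╵ ├─┬─┘ │
│↓    │ │   │ │   │ │   │
│ ╶─┐ │ └─╴ │ └───┤ │ ┌─┤
│↳ ↓│ │     │     │ │ │ │
│ ╷ └─┴─┬───┴─╴ ╷ ╵ │ ╵ │
│ │↳ ↓  │↱ ↓    │   │   │
│ └─┐ ╶─┘ ╷ ╶───┴───┴─╴ │
│   │↳ → ↑│↳ → → → → → B│
└───┴─────┴─────────────┘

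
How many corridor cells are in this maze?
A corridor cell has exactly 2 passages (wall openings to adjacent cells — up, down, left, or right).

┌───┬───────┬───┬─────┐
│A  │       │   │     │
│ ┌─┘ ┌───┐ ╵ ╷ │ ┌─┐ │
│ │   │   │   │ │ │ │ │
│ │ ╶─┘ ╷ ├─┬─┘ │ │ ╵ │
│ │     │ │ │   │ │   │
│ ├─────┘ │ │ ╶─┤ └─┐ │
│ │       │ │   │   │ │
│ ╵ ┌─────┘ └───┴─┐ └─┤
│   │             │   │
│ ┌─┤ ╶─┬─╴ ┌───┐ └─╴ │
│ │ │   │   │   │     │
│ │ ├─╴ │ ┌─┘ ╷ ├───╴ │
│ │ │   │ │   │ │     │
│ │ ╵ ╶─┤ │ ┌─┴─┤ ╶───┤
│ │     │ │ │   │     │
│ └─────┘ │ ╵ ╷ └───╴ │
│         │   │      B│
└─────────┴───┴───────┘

Counting cells with exactly 2 passages:
Total corridor cells: 86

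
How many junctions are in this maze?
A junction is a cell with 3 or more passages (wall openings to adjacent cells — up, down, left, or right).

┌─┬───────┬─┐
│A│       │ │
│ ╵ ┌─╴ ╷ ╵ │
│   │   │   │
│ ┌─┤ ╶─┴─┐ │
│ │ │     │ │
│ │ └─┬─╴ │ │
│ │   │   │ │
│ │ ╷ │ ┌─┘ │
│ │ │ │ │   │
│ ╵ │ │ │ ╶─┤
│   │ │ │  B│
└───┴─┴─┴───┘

Checking each cell for number of passages:

Junctions found (3+ passages):
  (0, 3): 3 passages
  (1, 0): 3 passages
  (1, 5): 3 passages
  (3, 1): 3 passages
Total junctions: 4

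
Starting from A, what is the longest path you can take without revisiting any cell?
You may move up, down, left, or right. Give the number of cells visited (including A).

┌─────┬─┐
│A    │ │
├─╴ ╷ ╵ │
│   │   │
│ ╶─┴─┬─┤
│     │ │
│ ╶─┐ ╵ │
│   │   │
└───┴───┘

Finding longest simple path using DFS:
Start: (0, 0)
Longest path visits 10 cells
Path: A → right → down → left → down → right → right → down → right → up

Solution:

┌─────┬─┐
│A ↓  │ │
├─╴ ╷ ╵ │
│↓ ↲│   │
│ ╶─┴─┬─┤
│↳ → ↓│B│
│ ╶─┐ ╵ │
│   │↳ ↑│
└───┴───┘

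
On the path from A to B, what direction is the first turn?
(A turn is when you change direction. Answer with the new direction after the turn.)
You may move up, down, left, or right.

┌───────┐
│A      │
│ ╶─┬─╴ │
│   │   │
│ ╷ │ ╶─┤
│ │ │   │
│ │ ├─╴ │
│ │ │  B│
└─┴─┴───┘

Directions: right, right, right, down, left, down, right, down
First turn direction: down

Solution:

┌───────┐
│A → → ↓│
│ ╶─┬─╴ │
│   │↓ ↲│
│ ╷ │ ╶─┤
│ │ │↳ ↓│
│ │ ├─╴ │
│ │ │  B│
└─┴─┴───┘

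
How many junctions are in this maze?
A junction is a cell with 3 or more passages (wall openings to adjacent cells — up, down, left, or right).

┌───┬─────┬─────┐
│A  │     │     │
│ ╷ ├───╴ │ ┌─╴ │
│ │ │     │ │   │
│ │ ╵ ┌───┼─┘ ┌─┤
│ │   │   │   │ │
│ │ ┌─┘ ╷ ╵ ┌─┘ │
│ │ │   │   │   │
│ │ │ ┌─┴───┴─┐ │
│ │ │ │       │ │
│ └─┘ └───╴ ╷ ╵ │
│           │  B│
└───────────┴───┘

Checking each cell for number of passages:

Junctions found (3+ passages):
  (2, 1): 3 passages
  (3, 7): 3 passages
  (4, 5): 3 passages
  (5, 2): 3 passages
Total junctions: 4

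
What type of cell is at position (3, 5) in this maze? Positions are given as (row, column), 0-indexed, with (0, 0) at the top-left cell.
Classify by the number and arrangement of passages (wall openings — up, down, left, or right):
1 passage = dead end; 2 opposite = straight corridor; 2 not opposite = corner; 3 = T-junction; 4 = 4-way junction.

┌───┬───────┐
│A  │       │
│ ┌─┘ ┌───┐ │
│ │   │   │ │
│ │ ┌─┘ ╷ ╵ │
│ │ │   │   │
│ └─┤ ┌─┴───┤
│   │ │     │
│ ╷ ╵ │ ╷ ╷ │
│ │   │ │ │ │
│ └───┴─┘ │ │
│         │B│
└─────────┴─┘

Checking cell at (3, 5):
Number of passages: 2
Cell type: corner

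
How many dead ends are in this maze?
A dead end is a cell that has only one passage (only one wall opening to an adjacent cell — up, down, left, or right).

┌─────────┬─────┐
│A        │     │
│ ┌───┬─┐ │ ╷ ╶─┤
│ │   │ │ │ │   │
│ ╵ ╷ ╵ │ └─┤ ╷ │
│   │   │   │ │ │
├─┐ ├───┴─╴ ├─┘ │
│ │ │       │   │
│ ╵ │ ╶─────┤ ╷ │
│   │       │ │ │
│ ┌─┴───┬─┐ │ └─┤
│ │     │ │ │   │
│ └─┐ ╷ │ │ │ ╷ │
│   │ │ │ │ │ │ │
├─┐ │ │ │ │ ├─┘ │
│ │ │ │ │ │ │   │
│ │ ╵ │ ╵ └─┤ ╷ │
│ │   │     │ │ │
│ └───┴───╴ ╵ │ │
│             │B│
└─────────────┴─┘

Checking each cell for number of passages:

Dead ends found at positions:
  (0, 7)
  (1, 3)
  (1, 5)
  (2, 6)
  (3, 0)
  (4, 7)
  (5, 1)
  (5, 4)
  (6, 6)
  (7, 0)
  (7, 5)
  (9, 7)
Total dead ends: 12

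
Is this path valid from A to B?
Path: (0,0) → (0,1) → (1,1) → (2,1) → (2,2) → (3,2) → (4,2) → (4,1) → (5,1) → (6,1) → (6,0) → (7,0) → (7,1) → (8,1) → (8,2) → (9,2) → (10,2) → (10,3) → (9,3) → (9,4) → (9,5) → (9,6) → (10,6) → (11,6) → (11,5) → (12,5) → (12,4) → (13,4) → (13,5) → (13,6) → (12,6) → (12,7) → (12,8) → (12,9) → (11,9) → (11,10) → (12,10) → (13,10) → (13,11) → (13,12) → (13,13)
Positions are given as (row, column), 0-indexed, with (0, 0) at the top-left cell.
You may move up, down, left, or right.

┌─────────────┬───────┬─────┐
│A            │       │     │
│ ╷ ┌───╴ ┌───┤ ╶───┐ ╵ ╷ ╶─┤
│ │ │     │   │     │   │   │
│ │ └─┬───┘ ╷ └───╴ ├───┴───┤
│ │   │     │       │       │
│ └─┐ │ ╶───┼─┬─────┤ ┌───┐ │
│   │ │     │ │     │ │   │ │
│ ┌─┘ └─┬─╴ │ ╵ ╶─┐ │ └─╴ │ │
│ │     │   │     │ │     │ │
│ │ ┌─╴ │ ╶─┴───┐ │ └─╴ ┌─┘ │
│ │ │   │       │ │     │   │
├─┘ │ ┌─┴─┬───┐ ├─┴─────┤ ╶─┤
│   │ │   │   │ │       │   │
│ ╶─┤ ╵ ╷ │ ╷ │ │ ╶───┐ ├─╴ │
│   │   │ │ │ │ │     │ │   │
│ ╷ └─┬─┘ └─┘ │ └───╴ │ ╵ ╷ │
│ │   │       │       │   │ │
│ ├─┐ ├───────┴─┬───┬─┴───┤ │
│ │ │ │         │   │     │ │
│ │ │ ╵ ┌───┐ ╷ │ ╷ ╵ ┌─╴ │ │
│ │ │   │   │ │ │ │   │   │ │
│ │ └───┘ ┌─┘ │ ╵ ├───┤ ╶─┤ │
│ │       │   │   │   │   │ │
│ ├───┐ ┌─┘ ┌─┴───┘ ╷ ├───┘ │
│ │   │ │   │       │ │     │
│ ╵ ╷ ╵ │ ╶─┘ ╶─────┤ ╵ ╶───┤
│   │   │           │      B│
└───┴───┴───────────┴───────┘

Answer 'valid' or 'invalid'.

Checking path validity:
Result: All consecutive moves are passable.

valid

Correct solution:

┌─────────────┬───────┬─────┐
│A ↓          │       │     │
│ ╷ ┌───╴ ┌───┤ ╶───┐ ╵ ╷ ╶─┤
│ │↓│     │   │     │   │   │
│ │ └─┬───┘ ╷ └───╴ ├───┴───┤
│ │↳ ↓│     │       │       │
│ └─┐ │ ╶───┼─┬─────┤ ┌───┐ │
│   │↓│     │ │     │ │   │ │
│ ┌─┘ └─┬─╴ │ ╵ ╶─┐ │ └─╴ │ │
│ │↓ ↲  │   │     │ │     │ │
│ │ ┌─╴ │ ╶─┴───┐ │ └─╴ ┌─┘ │
│ │↓│   │       │ │     │   │
├─┘ │ ┌─┴─┬───┐ ├─┴─────┤ ╶─┤
│↓ ↲│ │   │   │ │       │   │
│ ╶─┤ ╵ ╷ │ ╷ │ │ ╶───┐ ├─╴ │
│↳ ↓│   │ │ │ │ │     │ │   │
│ ╷ └─┬─┘ └─┘ │ └───╴ │ ╵ ╷ │
│ │↳ ↓│       │       │   │ │
│ ├─┐ ├───────┴─┬───┬─┴───┤ │
│ │ │↓│↱ → → ↓  │   │     │ │
│ │ │ ╵ ┌───┐ ╷ │ ╷ ╵ ┌─╴ │ │
│ │ │↳ ↑│   │↓│ │ │   │   │ │
│ │ └───┘ ┌─┘ │ ╵ ├───┤ ╶─┤ │
│ │       │↓ ↲│   │↱ ↓│   │ │
│ ├───┐ ┌─┘ ┌─┴───┘ ╷ ├───┘ │
│ │   │ │↓ ↲│↱ → → ↑│↓│     │
│ ╵ ╷ ╵ │ ╶─┘ ╶─────┤ ╵ ╶───┤
│   │   │↳ → ↑      │↳ → → B│
└───┴───┴───────────┴───────┘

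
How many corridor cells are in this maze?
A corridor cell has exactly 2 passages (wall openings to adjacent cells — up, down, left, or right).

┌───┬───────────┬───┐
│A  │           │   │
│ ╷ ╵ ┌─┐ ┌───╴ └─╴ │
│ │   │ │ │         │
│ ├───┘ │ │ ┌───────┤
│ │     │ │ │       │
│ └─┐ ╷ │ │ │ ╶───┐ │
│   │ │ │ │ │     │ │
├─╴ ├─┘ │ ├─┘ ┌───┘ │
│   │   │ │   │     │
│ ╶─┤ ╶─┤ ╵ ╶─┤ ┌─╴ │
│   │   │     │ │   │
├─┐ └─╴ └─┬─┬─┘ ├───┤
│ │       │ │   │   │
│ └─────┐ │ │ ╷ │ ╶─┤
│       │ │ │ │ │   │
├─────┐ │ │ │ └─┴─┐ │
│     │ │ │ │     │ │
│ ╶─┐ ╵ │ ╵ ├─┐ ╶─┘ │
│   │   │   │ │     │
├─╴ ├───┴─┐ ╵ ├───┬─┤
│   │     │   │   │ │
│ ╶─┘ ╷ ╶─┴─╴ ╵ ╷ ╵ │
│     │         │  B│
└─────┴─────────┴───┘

Counting cells with exactly 2 passages:
Total corridor cells: 90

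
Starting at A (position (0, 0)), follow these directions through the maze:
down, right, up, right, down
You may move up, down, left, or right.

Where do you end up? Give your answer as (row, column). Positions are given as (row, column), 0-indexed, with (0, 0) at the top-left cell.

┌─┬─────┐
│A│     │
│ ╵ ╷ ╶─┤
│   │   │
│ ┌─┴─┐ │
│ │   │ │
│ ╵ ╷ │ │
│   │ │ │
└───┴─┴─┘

Following directions step by step:
Start: (0, 0)
  down: (0, 0) → (1, 0)
  right: (1, 0) → (1, 1)
  up: (1, 1) → (0, 1)
  right: (0, 1) → (0, 2)
  down: (0, 2) → (1, 2)
Final position: (1, 2)

Path taken:

┌─┬─────┐
│A│↱ ↓  │
│ ╵ ╷ ╶─┤
│↳ ↑│B  │
│ ┌─┴─┐ │
│ │   │ │
│ ╵ ╷ │ │
│   │ │ │
└───┴─┴─┘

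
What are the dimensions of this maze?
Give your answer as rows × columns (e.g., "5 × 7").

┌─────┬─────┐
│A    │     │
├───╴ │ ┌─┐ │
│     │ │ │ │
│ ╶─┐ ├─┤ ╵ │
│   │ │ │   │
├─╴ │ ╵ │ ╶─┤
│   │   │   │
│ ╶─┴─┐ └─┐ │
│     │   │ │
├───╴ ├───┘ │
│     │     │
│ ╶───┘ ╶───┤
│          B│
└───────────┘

Counting the maze dimensions:
Rows (vertical): 7
Columns (horizontal): 6
Dimensions: 7 × 6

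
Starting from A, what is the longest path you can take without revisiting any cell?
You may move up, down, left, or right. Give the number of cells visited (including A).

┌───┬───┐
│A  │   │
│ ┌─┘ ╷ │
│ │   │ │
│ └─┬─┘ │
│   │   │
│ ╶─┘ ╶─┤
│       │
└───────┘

Finding longest simple path using DFS:
Start: (0, 0)
Longest path visits 13 cells
Path: A → down → down → down → right → right → up → right → up → up → left → down → left

Solution:

┌───┬───┐
│A  │↓ ↰│
│ ┌─┘ ╷ │
│↓│B ↲│↑│
│ └─┬─┘ │
│↓  │↱ ↑│
│ ╶─┘ ╶─┤
│↳ → ↑  │
└───────┘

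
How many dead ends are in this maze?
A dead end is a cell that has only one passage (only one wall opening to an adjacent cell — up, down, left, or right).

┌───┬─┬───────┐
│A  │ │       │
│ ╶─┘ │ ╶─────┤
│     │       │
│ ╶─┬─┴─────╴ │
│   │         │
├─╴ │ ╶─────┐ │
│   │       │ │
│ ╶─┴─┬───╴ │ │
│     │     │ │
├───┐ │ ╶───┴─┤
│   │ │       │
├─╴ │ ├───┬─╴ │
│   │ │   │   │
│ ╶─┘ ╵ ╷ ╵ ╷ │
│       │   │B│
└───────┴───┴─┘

Checking each cell for number of passages:

Dead ends found at positions:
  (0, 1)
  (0, 2)
  (0, 6)
  (4, 6)
  (5, 0)
  (7, 6)
Total dead ends: 6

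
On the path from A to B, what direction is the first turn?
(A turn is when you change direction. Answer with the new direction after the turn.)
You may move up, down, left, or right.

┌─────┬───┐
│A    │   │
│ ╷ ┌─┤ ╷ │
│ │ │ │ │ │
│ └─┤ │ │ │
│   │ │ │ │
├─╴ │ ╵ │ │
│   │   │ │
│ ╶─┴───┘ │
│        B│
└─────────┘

Directions: down, down, right, down, left, down, right, right, right, right
First turn direction: right

Solution:

┌─────┬───┐
│A    │   │
│ ╷ ┌─┤ ╷ │
│↓│ │ │ │ │
│ └─┤ │ │ │
│↳ ↓│ │ │ │
├─╴ │ ╵ │ │
│↓ ↲│   │ │
│ ╶─┴───┘ │
│↳ → → → B│
└─────────┘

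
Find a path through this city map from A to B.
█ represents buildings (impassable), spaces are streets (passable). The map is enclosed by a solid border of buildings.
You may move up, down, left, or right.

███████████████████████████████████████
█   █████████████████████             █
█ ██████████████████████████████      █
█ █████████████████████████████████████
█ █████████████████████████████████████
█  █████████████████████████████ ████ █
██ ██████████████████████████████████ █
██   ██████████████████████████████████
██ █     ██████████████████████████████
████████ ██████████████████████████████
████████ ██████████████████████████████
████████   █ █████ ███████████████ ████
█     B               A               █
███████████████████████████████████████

Finding the shortest path from A to B:
Movement: cardinal only
Path length: 16 steps
Directions: left → left → left → left → left → left → left → left → left → left → left → left → left → left → left → left

Solution:

███████████████████████████████████████
█   █████████████████████             █
█ ██████████████████████████████      █
█ █████████████████████████████████████
█ █████████████████████████████████████
█  █████████████████████████████ ████ █
██ ██████████████████████████████████ █
██   ██████████████████████████████████
██ █     ██████████████████████████████
████████ ██████████████████████████████
████████ ██████████████████████████████
████████   █ █████ ███████████████ ████
█     B←←←←←←←←←←←←←←←A               █
███████████████████████████████████████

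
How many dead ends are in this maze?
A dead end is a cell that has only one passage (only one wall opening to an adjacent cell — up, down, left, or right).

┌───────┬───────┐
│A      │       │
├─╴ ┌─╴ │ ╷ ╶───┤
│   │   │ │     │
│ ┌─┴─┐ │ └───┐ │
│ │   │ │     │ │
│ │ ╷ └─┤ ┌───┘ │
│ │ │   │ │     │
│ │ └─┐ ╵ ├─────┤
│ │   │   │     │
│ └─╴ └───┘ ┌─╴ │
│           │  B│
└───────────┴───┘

Checking each cell for number of passages:

Dead ends found at positions:
  (0, 0)
  (0, 7)
  (1, 2)
  (2, 3)
  (2, 6)
  (3, 5)
  (5, 6)
Total dead ends: 7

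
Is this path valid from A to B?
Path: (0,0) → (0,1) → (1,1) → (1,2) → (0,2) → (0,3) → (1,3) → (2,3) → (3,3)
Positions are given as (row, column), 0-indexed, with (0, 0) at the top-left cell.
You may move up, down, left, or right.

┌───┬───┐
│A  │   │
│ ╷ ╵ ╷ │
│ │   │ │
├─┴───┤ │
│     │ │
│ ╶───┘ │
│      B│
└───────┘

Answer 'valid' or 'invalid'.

Checking path validity:
Result: All consecutive moves are passable.

valid

Correct solution:

┌───┬───┐
│A ↓│↱ ↓│
│ ╷ ╵ ╷ │
│ │↳ ↑│↓│
├─┴───┤ │
│     │↓│
│ ╶───┘ │
│      B│
└───────┘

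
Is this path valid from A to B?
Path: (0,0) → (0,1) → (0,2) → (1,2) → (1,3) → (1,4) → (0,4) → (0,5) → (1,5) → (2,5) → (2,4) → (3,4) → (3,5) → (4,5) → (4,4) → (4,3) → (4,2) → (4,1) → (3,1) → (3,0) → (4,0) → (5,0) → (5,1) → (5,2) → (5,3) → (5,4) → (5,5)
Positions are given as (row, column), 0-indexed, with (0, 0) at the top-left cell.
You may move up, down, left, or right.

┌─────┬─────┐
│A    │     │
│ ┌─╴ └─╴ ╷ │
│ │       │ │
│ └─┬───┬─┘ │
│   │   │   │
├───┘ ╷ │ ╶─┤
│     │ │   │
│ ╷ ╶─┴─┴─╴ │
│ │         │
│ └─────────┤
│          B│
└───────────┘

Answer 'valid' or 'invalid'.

Checking path validity:
Result: All consecutive moves are passable.

valid

Correct solution:

┌─────┬─────┐
│A → ↓│  ↱ ↓│
│ ┌─╴ └─╴ ╷ │
│ │  ↳ → ↑│↓│
│ └─┬───┬─┘ │
│   │   │↓ ↲│
├───┘ ╷ │ ╶─┤
│↓ ↰  │ │↳ ↓│
│ ╷ ╶─┴─┴─╴ │
│↓│↑ ← ← ← ↲│
│ └─────────┤
│↳ → → → → B│
└───────────┘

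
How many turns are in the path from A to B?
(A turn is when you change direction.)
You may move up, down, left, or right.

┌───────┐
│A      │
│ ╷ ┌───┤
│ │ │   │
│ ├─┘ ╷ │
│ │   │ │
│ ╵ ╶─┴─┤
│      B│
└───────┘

Directions: down, down, down, right, right, right
Number of turns: 1

Solution:

┌───────┐
│A      │
│ ╷ ┌───┤
│↓│ │   │
│ ├─┘ ╷ │
│↓│   │ │
│ ╵ ╶─┴─┤
│↳ → → B│
└───────┘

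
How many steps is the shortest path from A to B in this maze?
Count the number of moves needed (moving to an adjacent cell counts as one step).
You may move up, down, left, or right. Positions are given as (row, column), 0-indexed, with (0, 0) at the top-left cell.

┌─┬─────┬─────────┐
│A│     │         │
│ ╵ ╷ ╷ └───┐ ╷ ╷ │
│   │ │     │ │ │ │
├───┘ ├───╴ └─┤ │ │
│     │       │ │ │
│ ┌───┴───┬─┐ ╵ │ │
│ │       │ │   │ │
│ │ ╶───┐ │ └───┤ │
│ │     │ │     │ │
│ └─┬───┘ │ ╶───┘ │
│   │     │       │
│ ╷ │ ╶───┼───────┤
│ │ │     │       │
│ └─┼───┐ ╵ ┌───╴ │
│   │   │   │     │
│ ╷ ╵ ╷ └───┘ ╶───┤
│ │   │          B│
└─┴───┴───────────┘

Using BFS to find shortest path:
Start: (0, 0), End: (8, 8)
Path found:
(0,0) → (1,0) → (1,1) → (0,1) → (0,2) → (1,2) → (2,2) → (2,1) → (2,0) → (3,0) → (4,0) → (5,0) → (6,0) → (7,0) → (7,1) → (8,1) → (8,2) → (7,2) → (7,3) → (8,3) → (8,4) → (8,5) → (8,6) → (8,7) → (8,8)
Number of steps: 24

Solution:

┌─┬─────┬─────────┐
│A│↱ ↓  │         │
│ ╵ ╷ ╷ └───┐ ╷ ╷ │
│↳ ↑│↓│     │ │ │ │
├───┘ ├───╴ └─┤ │ │
│↓ ← ↲│       │ │ │
│ ┌───┴───┬─┐ ╵ │ │
│↓│       │ │   │ │
│ │ ╶───┐ │ └───┤ │
│↓│     │ │     │ │
│ └─┬───┘ │ ╶───┘ │
│↓  │     │       │
│ ╷ │ ╶───┼───────┤
│↓│ │     │       │
│ └─┼───┐ ╵ ┌───╴ │
│↳ ↓│↱ ↓│   │     │
│ ╷ ╵ ╷ └───┘ ╶───┤
│ │↳ ↑│↳ → → → → B│
└─┴───┴───────────┘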